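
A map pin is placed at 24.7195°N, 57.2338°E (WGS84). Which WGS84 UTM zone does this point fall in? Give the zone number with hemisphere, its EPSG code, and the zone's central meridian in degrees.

Zone 40N (EPSG:32640), central meridian 57°

UTM zone = ⌊(λ + 180)/6⌋ + 1; 57.2338° ∈ [54°, 60°) → zone 40.
Hemisphere: N (φ ≥ 0).
Central meridian λ₀ = 6×40 − 183 = 57°.
EPSG code: 32640.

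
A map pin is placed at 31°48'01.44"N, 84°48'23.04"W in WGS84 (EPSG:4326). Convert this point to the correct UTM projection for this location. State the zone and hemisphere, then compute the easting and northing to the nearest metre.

Longitude -84.8064° lies in the 6° band [-90°, -84°), giving zone 16; latitude is north of the equator, so 16N.
Zone 16 central meridian λ₀ = 6×16 − 183 = -87°; Δλ = +2.1936°.
Transverse Mercator on WGS84 with k₀ = 0.9996 gives E = 707667.574 m, N = 3520407.368 m.

Zone 16N: E 707668 m, N 3520407 m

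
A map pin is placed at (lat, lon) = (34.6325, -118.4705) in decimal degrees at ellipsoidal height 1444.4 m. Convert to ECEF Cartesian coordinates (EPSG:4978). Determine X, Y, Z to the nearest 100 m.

X -2505000 m, Y -4619400 m, Z 3605200 m

WGS84: a = 6378137 m, e² = 0.006694380; N(φ) = a/√(1−e²sin²φ) = 6385043.382 m.
X = (N+h)·cosφ·cosλ = -2505039.901 m; Y = (N+h)·cosφ·sinλ = -4619379.783 m; Z = (N(1−e²)+h)·sinφ = 3605216.653 m.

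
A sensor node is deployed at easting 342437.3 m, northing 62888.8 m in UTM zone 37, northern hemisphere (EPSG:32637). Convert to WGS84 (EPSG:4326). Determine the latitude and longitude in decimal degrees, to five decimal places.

Zone 37N: λ₀ = 39°, k₀ = 0.9996, false easting 500000 m.
Meridian distance M = (N − FN)/k₀ = 62914.0 m.
Inverse transverse Mercator on WGS84 gives φ = 0.56879963°, λ = 37.58409956°.

lat 0.56880°, lon 37.58410°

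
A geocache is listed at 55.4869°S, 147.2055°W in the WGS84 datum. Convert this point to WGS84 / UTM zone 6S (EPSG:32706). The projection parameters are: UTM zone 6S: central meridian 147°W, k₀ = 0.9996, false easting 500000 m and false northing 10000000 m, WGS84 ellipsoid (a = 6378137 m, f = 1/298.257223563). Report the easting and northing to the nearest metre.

Zone 6 central meridian λ₀ = 6×6 − 183 = -147°; Δλ = -0.2055°.
Transverse Mercator on WGS84 with k₀ = 0.9996 gives E = 487014.141 m, N = 3851005.467 m.

E 487014 m, N 3851005 m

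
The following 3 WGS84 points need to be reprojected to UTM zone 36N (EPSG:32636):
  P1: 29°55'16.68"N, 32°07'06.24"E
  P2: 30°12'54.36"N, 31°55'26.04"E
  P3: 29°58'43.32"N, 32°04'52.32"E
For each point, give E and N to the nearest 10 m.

UTM zone 36N: λ₀ = 33°, k₀ = 0.9996.
P1 (29.9213°, 32.1184°) → (414903.010, 3310391.387) m.
P2 (30.2151°, 31.9239°) → (396434.176, 3343110.040) m.
P3 (29.9787°, 32.0812°) → (411363.032, 3316780.282) m.

P1: E 414900 m, N 3310390 m; P2: E 396430 m, N 3343110 m; P3: E 411360 m, N 3316780 m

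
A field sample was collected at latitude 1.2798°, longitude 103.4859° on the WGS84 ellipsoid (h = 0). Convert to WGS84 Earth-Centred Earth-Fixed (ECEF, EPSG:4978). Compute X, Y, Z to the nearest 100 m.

WGS84: a = 6378137 m, e² = 0.006694380; N(φ) = a/√(1−e²sin²φ) = 6378147.650 m.
X = (N+h)·cosφ·cosλ = -1487051.671 m; Y = (N+h)·cosφ·sinλ = 6200737.966 m; Z = (N(1−e²)+h)·sinφ = 141501.427 m.

X -1487100 m, Y 6200700 m, Z 141500 m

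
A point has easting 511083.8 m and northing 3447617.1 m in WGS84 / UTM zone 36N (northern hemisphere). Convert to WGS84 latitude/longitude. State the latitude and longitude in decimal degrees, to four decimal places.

Zone 36N: λ₀ = 33°, k₀ = 0.9996, false easting 500000 m.
Meridian distance M = (N − FN)/k₀ = 3448996.7 m.
Inverse transverse Mercator on WGS84 gives φ = 31.16250033°, λ = 33.11629964°.

lat 31.1625°, lon 33.1163°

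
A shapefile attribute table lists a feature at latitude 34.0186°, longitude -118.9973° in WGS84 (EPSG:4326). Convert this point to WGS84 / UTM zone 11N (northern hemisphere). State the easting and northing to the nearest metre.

Zone 11 central meridian λ₀ = 6×11 − 183 = -117°; Δλ = -1.9973°.
Transverse Mercator on WGS84 with k₀ = 0.9996 gives E = 315579.802 m, N = 3766017.080 m.

E 315580 m, N 3766017 m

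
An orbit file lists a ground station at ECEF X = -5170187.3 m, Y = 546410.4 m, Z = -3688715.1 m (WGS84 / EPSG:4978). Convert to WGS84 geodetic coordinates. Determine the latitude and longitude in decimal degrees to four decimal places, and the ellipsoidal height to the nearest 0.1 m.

lat -35.5377°, lon 173.9671°, h 3686.3 m

λ = atan2(Y, X) = 173.96709945°; p = √(X²+Y²) = 5198980.8 m.
Bowring's method on WGS84 (a = 6378137 m, b = 6356752.314 m) gives φ = -35.53770005°, h = 3686.297 m.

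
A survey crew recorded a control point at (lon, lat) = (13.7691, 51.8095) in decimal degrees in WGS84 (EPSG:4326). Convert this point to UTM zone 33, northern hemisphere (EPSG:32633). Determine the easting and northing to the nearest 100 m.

E 415100 m, N 5740600 m

Zone 33 central meridian λ₀ = 6×33 − 183 = 15°; Δλ = -1.2309°.
Transverse Mercator on WGS84 with k₀ = 0.9996 gives E = 415141.356 m, N = 5740567.072 m.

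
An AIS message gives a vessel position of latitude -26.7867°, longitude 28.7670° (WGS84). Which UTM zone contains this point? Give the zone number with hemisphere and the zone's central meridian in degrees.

Zone 35S, central meridian 27°

UTM zone = ⌊(λ + 180)/6⌋ + 1; 28.7670° ∈ [24°, 30°) → zone 35.
Hemisphere: S (φ < 0).
Central meridian λ₀ = 6×35 − 183 = 27°.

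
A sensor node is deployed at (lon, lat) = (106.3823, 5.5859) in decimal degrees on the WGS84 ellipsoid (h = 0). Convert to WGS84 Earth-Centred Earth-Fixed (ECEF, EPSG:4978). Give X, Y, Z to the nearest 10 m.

X -1790440 m, Y 6090330 m, Z 616700 m

WGS84: a = 6378137 m, e² = 0.006694380; N(φ) = a/√(1−e²sin²φ) = 6378339.283 m.
X = (N+h)·cosφ·cosλ = -1790436.609 m; Y = (N+h)·cosφ·sinλ = 6090327.434 m; Z = (N(1−e²)+h)·sinφ = 616698.424 m.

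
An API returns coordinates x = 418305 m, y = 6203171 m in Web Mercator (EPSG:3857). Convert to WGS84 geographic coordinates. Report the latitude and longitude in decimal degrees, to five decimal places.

R = 6378137 m. λ = x/R = 3.75769775°.
φ = 2·arctan(exp(y/R)) − 90° = 2·arctan(2.64473) − 90° = 48.57570095°.

lat 48.57570°, lon 3.75770°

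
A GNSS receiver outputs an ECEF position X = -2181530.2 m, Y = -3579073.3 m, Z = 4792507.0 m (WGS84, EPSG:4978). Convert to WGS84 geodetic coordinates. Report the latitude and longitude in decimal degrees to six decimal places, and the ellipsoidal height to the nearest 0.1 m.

λ = atan2(Y, X) = -121.36329997°; p = √(X²+Y²) = 4191520.0 m.
Bowring's method on WGS84 (a = 6378137 m, b = 6356752.314 m) gives φ = 49.01770015°, h = 870.399 m.

lat 49.017700°, lon -121.363300°, h 870.4 m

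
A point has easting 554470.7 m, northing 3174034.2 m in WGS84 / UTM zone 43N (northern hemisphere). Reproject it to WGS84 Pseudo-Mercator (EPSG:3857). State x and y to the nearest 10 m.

Unproject from UTM 43N (λ₀ = 75°) → φ = 28.69239993°, λ = 75.55760022°.
Web Mercator (R = 6378137 m): x = 8411033.583 m, y = 3336553.390 m.

x 8411030 m, y 3336550 m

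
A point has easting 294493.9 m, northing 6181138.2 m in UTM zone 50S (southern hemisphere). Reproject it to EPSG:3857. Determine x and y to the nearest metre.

x 12775236 m, y -4094910 m

Unproject from UTM 50S (λ₀ = 117°) → φ = -34.49090036°, λ = 114.76189962°.
Web Mercator (R = 6378137 m): x = 12775236.228 m, y = -4094909.967 m.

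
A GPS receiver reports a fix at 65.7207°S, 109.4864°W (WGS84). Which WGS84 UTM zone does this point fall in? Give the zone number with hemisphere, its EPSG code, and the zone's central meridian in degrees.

Zone 12S (EPSG:32712), central meridian -111°

UTM zone = ⌊(λ + 180)/6⌋ + 1; -109.4864° ∈ [-114°, -108°) → zone 12.
Hemisphere: S (φ < 0).
Central meridian λ₀ = 6×12 − 183 = -111°.
EPSG code: 32712.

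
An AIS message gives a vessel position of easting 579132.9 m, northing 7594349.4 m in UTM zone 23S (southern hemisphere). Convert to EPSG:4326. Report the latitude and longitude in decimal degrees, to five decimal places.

Zone 23S: λ₀ = -45°, k₀ = 0.9996, false easting 500000 m, false northing 10000000 m.
Meridian distance M = (N − FN)/k₀ = -2406613.2 m.
Inverse transverse Mercator on WGS84 gives φ = -21.75270007°, λ = -44.23469960°.

lat -21.75270°, lon -44.23470°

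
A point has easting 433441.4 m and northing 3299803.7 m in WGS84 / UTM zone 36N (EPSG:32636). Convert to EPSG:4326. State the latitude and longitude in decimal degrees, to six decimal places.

Zone 36N: λ₀ = 33°, k₀ = 0.9996, false easting 500000 m.
Meridian distance M = (N − FN)/k₀ = 3301124.1 m.
Inverse transverse Mercator on WGS84 gives φ = 29.82689956°, λ = 32.31110037°.

lat 29.826900°, lon 32.311100°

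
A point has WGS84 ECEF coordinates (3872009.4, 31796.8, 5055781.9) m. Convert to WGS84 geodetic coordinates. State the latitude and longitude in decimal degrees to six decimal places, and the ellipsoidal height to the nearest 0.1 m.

lat 52.737601°, lon 0.470500°, h 3600.1 m

λ = atan2(Y, X) = 0.47050028°; p = √(X²+Y²) = 3872140.0 m.
Bowring's method on WGS84 (a = 6378137 m, b = 6356752.314 m) gives φ = 52.73760053°, h = 3600.109 m.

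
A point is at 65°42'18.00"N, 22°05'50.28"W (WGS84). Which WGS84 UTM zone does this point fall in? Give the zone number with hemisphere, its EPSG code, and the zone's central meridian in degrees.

Zone 27N (EPSG:32627), central meridian -21°

UTM zone = ⌊(λ + 180)/6⌋ + 1; -22.0973° ∈ [-24°, -18°) → zone 27.
Hemisphere: N (φ ≥ 0).
Central meridian λ₀ = 6×27 − 183 = -21°.
EPSG code: 32627.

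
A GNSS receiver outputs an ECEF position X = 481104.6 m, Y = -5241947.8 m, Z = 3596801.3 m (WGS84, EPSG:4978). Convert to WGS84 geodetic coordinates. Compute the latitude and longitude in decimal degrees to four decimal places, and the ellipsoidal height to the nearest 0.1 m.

lat 34.5236°, lon -84.7561°, h 4150.2 m

λ = atan2(Y, X) = -84.75609943°; p = √(X²+Y²) = 5263979.3 m.
Bowring's method on WGS84 (a = 6378137 m, b = 6356752.314 m) gives φ = 34.52360018°, h = 4150.180 m.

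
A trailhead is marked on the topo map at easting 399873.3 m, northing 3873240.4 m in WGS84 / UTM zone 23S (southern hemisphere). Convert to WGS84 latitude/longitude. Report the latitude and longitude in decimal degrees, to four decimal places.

lat -55.2771°, lon -46.5762°

Zone 23S: λ₀ = -45°, k₀ = 0.9996, false easting 500000 m, false northing 10000000 m.
Meridian distance M = (N − FN)/k₀ = -6129211.3 m.
Inverse transverse Mercator on WGS84 gives φ = -55.27709973°, λ = -46.57619977°.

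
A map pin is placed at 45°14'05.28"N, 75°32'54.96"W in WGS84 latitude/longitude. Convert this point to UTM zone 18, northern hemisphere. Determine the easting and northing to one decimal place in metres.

Zone 18 central meridian λ₀ = 6×18 − 183 = -75°; Δλ = -0.5486°.
Transverse Mercator on WGS84 with k₀ = 0.9996 gives E = 456938.894 m, N = 5009180.613 m.

E 456938.9 m, N 5009180.6 m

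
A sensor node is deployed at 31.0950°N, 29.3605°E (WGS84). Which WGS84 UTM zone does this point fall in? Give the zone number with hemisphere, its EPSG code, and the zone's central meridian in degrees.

UTM zone = ⌊(λ + 180)/6⌋ + 1; 29.3605° ∈ [24°, 30°) → zone 35.
Hemisphere: N (φ ≥ 0).
Central meridian λ₀ = 6×35 − 183 = 27°.
EPSG code: 32635.

Zone 35N (EPSG:32635), central meridian 27°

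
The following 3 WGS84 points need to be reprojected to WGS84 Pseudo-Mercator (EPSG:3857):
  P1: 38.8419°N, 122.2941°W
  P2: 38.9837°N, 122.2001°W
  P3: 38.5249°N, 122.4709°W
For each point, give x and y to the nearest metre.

Web Mercator: x = R·λ, y = R·ln tan(π/4+φ/2), R = 6378137 m.
P1 (38.8419°, -122.2941°) → (-13613716.939, 4699050.340) m.
P2 (38.9837°, -122.2001°) → (-13603252.907, 4719337.006) m.
P3 (38.5249°, -122.4709°) → (-13633398.225, 4653844.267) m.

P1: x -13613717 m, y 4699050 m; P2: x -13603253 m, y 4719337 m; P3: x -13633398 m, y 4653844 m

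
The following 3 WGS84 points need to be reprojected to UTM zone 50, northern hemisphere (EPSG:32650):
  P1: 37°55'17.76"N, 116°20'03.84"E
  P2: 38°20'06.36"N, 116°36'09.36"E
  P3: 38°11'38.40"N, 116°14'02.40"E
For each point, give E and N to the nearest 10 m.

P1: E 441500 m, N 4197330 m; P2: E 465270 m, N 4243070 m; P3: E 432920 m, N 4227620 m

UTM zone 50N: λ₀ = 117°, k₀ = 0.9996.
P1 (37.9216°, 116.3344°) → (441499.615, 4197325.274) m.
P2 (38.3351°, 116.6026°) → (465268.641, 4243070.834) m.
P3 (38.1940°, 116.2340°) → (432924.326, 4227617.330) m.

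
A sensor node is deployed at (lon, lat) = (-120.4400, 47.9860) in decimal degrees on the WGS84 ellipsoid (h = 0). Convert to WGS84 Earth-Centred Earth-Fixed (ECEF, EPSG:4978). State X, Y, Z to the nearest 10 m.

X -2166820 m, Y -3687350 m, Z 4715830 m

WGS84: a = 6378137 m, e² = 0.006694380; N(φ) = a/√(1−e²sin²φ) = 6389954.775 m.
X = (N+h)·cosφ·cosλ = -2166817.687 m; Y = (N+h)·cosφ·sinλ = -3687350.894 m; Z = (N(1−e²)+h)·sinφ = 4715834.578 m.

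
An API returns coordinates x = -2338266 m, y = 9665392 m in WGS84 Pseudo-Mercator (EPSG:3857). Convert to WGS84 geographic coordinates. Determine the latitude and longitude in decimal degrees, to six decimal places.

R = 6378137 m. λ = x/R = -21.00500086°.
φ = 2·arctan(exp(y/R)) − 90° = 2·arctan(4.55121) − 90° = 65.21559999°.

lat 65.215600°, lon -21.005001°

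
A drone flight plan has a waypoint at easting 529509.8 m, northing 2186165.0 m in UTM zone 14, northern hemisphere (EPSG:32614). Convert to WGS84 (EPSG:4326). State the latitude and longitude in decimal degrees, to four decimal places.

Zone 14N: λ₀ = -99°, k₀ = 0.9996, false easting 500000 m.
Meridian distance M = (N − FN)/k₀ = 2187039.8 m.
Inverse transverse Mercator on WGS84 gives φ = 19.77099972°, λ = -98.71829965°.

lat 19.7710°, lon -98.7183°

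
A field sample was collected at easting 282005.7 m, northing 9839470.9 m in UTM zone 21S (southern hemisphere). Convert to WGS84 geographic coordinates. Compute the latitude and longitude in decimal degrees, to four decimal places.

lat -1.4515°, lon -58.9593°

Zone 21S: λ₀ = -57°, k₀ = 0.9996, false easting 500000 m, false northing 10000000 m.
Meridian distance M = (N − FN)/k₀ = -160593.3 m.
Inverse transverse Mercator on WGS84 gives φ = -1.45149955°, λ = -58.95930029°.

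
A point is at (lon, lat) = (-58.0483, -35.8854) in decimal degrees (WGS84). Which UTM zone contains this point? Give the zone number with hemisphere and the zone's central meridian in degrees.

Zone 21S, central meridian -57°

UTM zone = ⌊(λ + 180)/6⌋ + 1; -58.0483° ∈ [-60°, -54°) → zone 21.
Hemisphere: S (φ < 0).
Central meridian λ₀ = 6×21 − 183 = -57°.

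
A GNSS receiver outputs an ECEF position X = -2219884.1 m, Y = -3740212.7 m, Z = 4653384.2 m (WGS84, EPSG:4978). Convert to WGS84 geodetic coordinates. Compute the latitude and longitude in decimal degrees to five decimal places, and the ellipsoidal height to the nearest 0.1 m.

λ = atan2(Y, X) = -120.68989975°; p = √(X²+Y²) = 4349376.6 m.
Bowring's method on WGS84 (a = 6378137 m, b = 6356752.314 m) gives φ = 47.12590005°, h = 2845.094 m.

lat 47.12590°, lon -120.68990°, h 2845.1 m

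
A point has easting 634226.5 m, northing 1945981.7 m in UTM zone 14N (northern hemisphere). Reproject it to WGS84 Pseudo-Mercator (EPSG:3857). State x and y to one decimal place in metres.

Unproject from UTM 14N (λ₀ = -99°) → φ = 17.59639973°, λ = -97.73500023°.
Web Mercator (R = 6378137 m): x = -10879810.459 m, y = 1990361.434 m.

x -10879810.5 m, y 1990361.4 m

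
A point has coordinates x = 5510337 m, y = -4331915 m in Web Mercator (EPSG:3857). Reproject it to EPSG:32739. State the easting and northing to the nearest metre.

Web Mercator inverse (R = 6378137 m) → φ = -36.22709895°, λ = 49.50019948°.
UTM 39S forward: E = 365210.480 m, N = 5989819.743 m.

E 365210 m, N 5989820 m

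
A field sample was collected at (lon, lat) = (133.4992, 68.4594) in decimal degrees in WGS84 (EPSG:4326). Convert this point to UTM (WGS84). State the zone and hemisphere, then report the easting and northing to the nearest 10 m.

Zone 53N: E 438510 m, N 7594830 m

Longitude 133.4992° lies in the 6° band [132°, 138°), giving zone 53; latitude is north of the equator, so 53N.
Zone 53 central meridian λ₀ = 6×53 − 183 = 135°; Δλ = -1.5008°.
Transverse Mercator on WGS84 with k₀ = 0.9996 gives E = 438510.461 m, N = 7594833.875 m.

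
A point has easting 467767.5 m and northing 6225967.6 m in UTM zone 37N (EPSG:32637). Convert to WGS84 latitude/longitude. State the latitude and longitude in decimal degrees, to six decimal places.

Zone 37N: λ₀ = 39°, k₀ = 0.9996, false easting 500000 m.
Meridian distance M = (N − FN)/k₀ = 6228459.0 m.
Inverse transverse Mercator on WGS84 gives φ = 56.17760000°, λ = 38.48080079°.

lat 56.177600°, lon 38.480801°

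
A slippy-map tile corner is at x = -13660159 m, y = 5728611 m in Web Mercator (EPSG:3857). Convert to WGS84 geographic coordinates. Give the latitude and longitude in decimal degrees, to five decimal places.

R = 6378137 m. λ = x/R = -122.71129613°.
φ = 2·arctan(exp(y/R)) − 90° = 2·arctan(2.45509) − 90° = 45.67619993°.

lat 45.67620°, lon -122.71130°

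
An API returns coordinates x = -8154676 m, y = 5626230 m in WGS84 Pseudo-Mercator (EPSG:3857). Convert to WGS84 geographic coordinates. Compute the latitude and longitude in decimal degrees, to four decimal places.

R = 6378137 m. λ = x/R = -73.25470088°.
φ = 2·arctan(exp(y/R)) − 90° = 2·arctan(2.41600) − 90° = 45.02990090°.

lat 45.0299°, lon -73.2547°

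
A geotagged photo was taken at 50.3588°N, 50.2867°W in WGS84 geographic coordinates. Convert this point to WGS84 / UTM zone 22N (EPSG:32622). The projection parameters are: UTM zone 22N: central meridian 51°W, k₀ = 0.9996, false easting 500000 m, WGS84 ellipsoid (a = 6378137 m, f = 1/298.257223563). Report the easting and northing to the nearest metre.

E 550738 m, N 5578768 m

Zone 22 central meridian λ₀ = 6×22 − 183 = -51°; Δλ = +0.7133°.
Transverse Mercator on WGS84 with k₀ = 0.9996 gives E = 550738.421 m, N = 5578768.181 m.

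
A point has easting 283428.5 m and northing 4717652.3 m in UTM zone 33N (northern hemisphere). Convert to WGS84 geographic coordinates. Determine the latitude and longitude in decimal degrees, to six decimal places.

lat 42.580900°, lon 12.360900°

Zone 33N: λ₀ = 15°, k₀ = 0.9996, false easting 500000 m.
Meridian distance M = (N − FN)/k₀ = 4719540.1 m.
Inverse transverse Mercator on WGS84 gives φ = 42.58090019°, λ = 12.36089966°.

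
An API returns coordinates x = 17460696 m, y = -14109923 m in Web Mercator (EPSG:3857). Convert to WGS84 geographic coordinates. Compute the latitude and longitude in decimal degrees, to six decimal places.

R = 6378137 m. λ = x/R = 156.85210088°.
φ = 2·arctan(exp(y/R)) − 90° = 2·arctan(0.10946) − 90° = -77.50699952°.

lat -77.507000°, lon 156.852101°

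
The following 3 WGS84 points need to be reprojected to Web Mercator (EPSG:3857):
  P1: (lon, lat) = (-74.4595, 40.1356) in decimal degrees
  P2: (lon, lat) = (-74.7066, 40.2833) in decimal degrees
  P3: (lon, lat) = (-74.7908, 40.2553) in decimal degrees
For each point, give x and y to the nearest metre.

Web Mercator: x = R·λ, y = R·ln tan(π/4+φ/2), R = 6378137 m.
P1 (40.1356°, -74.4595°) → (-8288793.625, 4885666.912) m.
P2 (40.2833°, -74.7066°) → (-8316300.671, 4907196.472) m.
P3 (40.2553°, -74.7908°) → (-8325673.772, 4903111.432) m.

P1: x -8288794 m, y 4885667 m; P2: x -8316301 m, y 4907196 m; P3: x -8325674 m, y 4903111 m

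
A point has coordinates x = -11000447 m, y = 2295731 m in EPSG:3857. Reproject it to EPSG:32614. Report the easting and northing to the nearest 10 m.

Web Mercator inverse (R = 6378137 m) → φ = 20.19150352°, λ = -98.81869672°.
UTM 14N forward: E = 518942.254 m, N = 2232683.662 m.

E 518940 m, N 2232680 m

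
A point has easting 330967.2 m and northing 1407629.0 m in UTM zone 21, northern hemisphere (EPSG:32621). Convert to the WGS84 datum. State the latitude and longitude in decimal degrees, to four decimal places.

Zone 21N: λ₀ = -57°, k₀ = 0.9996, false easting 500000 m.
Meridian distance M = (N − FN)/k₀ = 1408192.3 m.
Inverse transverse Mercator on WGS84 gives φ = 12.72859972°, λ = -58.55689963°.

lat 12.7286°, lon -58.5569°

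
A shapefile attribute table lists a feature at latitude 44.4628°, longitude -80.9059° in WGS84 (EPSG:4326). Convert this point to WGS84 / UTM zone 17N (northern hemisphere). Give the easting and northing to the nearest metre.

E 507485 m, N 4923281 m

Zone 17 central meridian λ₀ = 6×17 − 183 = -81°; Δλ = +0.0941°.
Transverse Mercator on WGS84 with k₀ = 0.9996 gives E = 507485.493 m, N = 4923281.413 m.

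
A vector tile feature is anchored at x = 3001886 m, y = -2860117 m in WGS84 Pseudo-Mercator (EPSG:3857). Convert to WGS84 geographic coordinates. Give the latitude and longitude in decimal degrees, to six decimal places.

lat -24.872702°, lon 26.966401°

R = 6378137 m. λ = x/R = 26.96640075°.
φ = 2·arctan(exp(y/R)) − 90° = 2·arctan(0.63863) − 90° = -24.87270188°.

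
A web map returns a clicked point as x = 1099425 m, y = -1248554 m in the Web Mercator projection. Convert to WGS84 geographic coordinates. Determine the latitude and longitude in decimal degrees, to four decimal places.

R = 6378137 m. λ = x/R = 9.87630281°.
φ = 2·arctan(exp(y/R)) − 90° = 2·arctan(0.82221) − 90° = -11.14499732°.

lat -11.1450°, lon 9.8763°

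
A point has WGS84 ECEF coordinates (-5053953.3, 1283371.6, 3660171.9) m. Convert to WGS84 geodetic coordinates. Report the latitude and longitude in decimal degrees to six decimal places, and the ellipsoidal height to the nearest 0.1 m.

lat 35.247800°, lon 165.751800°, h -313.1 m

λ = atan2(Y, X) = 165.75180012°; p = √(X²+Y²) = 5214353.9 m.
Bowring's method on WGS84 (a = 6378137 m, b = 6356752.314 m) gives φ = 35.24780036°, h = -313.115 m.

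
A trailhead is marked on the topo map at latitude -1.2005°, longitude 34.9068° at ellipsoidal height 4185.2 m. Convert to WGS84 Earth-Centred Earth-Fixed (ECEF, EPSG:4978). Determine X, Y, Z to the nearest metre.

WGS84: a = 6378137 m, e² = 0.006694380; N(φ) = a/√(1−e²sin²φ) = 6378146.371 m.
X = (N+h)·cosφ·cosλ = 5232898.920 m; Y = (N+h)·cosφ·sinλ = 3651444.221 m; Z = (N(1−e²)+h)·sinφ = -132822.585 m.

X 5232899 m, Y 3651444 m, Z -132823 m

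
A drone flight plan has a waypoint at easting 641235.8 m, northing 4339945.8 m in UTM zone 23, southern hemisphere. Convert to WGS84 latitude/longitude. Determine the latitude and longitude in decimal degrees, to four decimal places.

Zone 23S: λ₀ = -45°, k₀ = 0.9996, false easting 500000 m, false northing 10000000 m.
Meridian distance M = (N − FN)/k₀ = -5662319.1 m.
Inverse transverse Mercator on WGS84 gives φ = -51.07459960°, λ = -42.98390061°.

lat -51.0746°, lon -42.9839°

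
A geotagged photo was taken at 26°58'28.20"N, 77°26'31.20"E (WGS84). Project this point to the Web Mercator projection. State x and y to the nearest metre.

x 8620804 m, y 3120286 m

Web Mercator is spherical with R = a = 6378137 m.
x = R·λ = 6378137 × 1.351617879 = 8620804.006 m.
y = R·ln tan(π/4 + φ/2) = 6378137 × 0.489215930 = 3120286.222 m.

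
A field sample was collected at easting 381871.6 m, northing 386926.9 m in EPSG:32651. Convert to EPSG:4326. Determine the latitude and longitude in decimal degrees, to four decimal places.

Zone 51N: λ₀ = 123°, k₀ = 0.9996, false easting 500000 m.
Meridian distance M = (N − FN)/k₀ = 387081.7 m.
Inverse transverse Mercator on WGS84 gives φ = 3.49999978°, λ = 121.93650041°.

lat 3.5000°, lon 121.9365°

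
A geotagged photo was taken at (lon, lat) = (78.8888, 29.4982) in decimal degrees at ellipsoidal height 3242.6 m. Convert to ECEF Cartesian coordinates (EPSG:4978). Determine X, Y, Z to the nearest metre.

X 1071234 m, Y 5454482 m, Z 3123678 m

WGS84: a = 6378137 m, e² = 0.006694380; N(φ) = a/√(1−e²sin²φ) = 6383319.421 m.
X = (N+h)·cosφ·cosλ = 1071234.141 m; Y = (N+h)·cosφ·sinλ = 5454482.048 m; Z = (N(1−e²)+h)·sinφ = 3123677.722 m.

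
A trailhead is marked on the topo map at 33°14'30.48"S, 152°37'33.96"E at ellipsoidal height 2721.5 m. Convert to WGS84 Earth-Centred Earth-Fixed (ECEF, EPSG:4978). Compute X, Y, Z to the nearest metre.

WGS84: a = 6378137 m, e² = 0.006694380; N(φ) = a/√(1−e²sin²φ) = 6384561.897 m.
X = (N+h)·cosφ·cosλ = -4743916.046 m; Y = (N+h)·cosφ·sinλ = 2456271.528 m; Z = (N(1−e²)+h)·sinφ = -3477910.421 m.

X -4743916 m, Y 2456272 m, Z -3477910 m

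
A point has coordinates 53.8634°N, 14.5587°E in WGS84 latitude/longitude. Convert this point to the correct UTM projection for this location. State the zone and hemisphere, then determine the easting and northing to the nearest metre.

Zone 33N: E 470978 m, N 5968414 m

Longitude 14.5587° lies in the 6° band [12°, 18°), giving zone 33; latitude is north of the equator, so 33N.
Zone 33 central meridian λ₀ = 6×33 − 183 = 15°; Δλ = -0.4413°.
Transverse Mercator on WGS84 with k₀ = 0.9996 gives E = 470978.454 m, N = 5968413.917 m.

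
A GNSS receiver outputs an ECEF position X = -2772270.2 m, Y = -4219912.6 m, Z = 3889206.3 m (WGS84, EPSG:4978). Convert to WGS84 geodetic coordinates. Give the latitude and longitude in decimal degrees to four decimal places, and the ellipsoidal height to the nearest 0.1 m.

lat 37.7925°, lon -123.3029°, h 3160.7 m

λ = atan2(Y, X) = -123.30289974°; p = √(X²+Y²) = 5049073.6 m.
Bowring's method on WGS84 (a = 6378137 m, b = 6356752.314 m) gives φ = 37.79250043°, h = 3160.704 m.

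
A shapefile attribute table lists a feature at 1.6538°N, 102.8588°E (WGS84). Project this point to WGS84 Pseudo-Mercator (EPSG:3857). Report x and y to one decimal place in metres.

x 11450189.2 m, y 184125.7 m

Web Mercator is spherical with R = a = 6378137 m.
x = R·λ = 6378137 × 1.795224725 = 11450189.240 m.
y = R·ln tan(π/4 + φ/2) = 6378137 × 0.028868264 = 184125.743 m.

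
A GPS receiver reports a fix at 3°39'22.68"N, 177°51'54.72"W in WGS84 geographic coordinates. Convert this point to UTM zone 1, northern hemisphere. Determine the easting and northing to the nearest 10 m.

Zone 1 central meridian λ₀ = 6×1 − 183 = -177°; Δλ = -0.8652°.
Transverse Mercator on WGS84 with k₀ = 0.9996 gives E = 403915.911 m, N = 404182.778 m.

E 403920 m, N 404180 m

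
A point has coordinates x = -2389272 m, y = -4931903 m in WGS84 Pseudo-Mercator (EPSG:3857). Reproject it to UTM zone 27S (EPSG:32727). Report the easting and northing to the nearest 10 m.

E 460720 m, N 5521930 m

Web Mercator inverse (R = 6378137 m) → φ = -40.45239827°, λ = -21.46319556°.
UTM 27S forward: E = 460723.858 m, N = 5521926.023 m.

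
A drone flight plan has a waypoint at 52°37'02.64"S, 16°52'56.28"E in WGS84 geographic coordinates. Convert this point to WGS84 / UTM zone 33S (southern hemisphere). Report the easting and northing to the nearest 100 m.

E 627400 m, N 4168600 m

Zone 33 central meridian λ₀ = 6×33 − 183 = 15°; Δλ = +1.8823°.
Transverse Mercator on WGS84 with k₀ = 0.9996 gives E = 627429.669 m, N = 4168625.688 m.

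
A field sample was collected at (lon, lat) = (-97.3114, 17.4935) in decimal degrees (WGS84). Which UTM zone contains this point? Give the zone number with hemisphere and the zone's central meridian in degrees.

Zone 14N, central meridian -99°

UTM zone = ⌊(λ + 180)/6⌋ + 1; -97.3114° ∈ [-102°, -96°) → zone 14.
Hemisphere: N (φ ≥ 0).
Central meridian λ₀ = 6×14 − 183 = -99°.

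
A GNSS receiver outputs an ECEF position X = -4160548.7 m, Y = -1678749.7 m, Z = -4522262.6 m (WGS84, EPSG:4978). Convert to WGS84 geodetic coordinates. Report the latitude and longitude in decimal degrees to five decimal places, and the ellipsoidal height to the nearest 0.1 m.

λ = atan2(Y, X) = -158.02629966°; p = √(X²+Y²) = 4486464.8 m.
Bowring's method on WGS84 (a = 6378137 m, b = 6356752.314 m) gives φ = -45.42000009°, h = 2849.730 m.

lat -45.42000°, lon -158.02630°, h 2849.7 m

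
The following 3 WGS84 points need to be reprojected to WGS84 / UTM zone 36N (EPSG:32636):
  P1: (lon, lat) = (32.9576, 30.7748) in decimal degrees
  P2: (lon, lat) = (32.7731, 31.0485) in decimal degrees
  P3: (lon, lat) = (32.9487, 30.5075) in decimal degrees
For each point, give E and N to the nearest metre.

UTM zone 36N: λ₀ = 33°, k₀ = 0.9996.
P1 (30.7748°, 32.9576°) → (495942.758, 3404645.321) m.
P2 (31.0485°, 32.7731°) → (478349.695, 3434999.083) m.
P3 (30.5075°, 32.9487°) → (495077.602, 3375023.760) m.

P1: E 495943 m, N 3404645 m; P2: E 478350 m, N 3434999 m; P3: E 495078 m, N 3375024 m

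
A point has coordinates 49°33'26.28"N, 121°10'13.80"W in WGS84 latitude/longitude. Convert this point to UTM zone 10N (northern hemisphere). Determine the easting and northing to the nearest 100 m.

E 632300 m, N 5491000 m

Zone 10 central meridian λ₀ = 6×10 − 183 = -123°; Δλ = +1.8295°.
Transverse Mercator on WGS84 with k₀ = 0.9996 gives E = 632311.391 m, N = 5491019.091 m.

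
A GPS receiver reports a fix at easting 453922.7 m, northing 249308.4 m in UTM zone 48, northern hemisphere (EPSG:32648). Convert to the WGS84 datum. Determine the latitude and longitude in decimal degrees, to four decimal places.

Zone 48N: λ₀ = 105°, k₀ = 0.9996, false easting 500000 m.
Meridian distance M = (N − FN)/k₀ = 249408.2 m.
Inverse transverse Mercator on WGS84 gives φ = 2.25550027°, λ = 104.58559966°.

lat 2.2555°, lon 104.5856°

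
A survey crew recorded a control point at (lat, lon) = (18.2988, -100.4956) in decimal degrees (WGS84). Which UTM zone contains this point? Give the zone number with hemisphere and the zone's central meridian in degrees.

UTM zone = ⌊(λ + 180)/6⌋ + 1; -100.4956° ∈ [-102°, -96°) → zone 14.
Hemisphere: N (φ ≥ 0).
Central meridian λ₀ = 6×14 − 183 = -99°.

Zone 14N, central meridian -99°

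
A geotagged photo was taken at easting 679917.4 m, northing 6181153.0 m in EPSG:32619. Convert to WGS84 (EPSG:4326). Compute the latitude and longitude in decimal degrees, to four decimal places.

lat 55.7426°, lon -66.1338°

Zone 19N: λ₀ = -69°, k₀ = 0.9996, false easting 500000 m.
Meridian distance M = (N − FN)/k₀ = 6183626.5 m.
Inverse transverse Mercator on WGS84 gives φ = 55.74260010°, λ = -66.13380048°.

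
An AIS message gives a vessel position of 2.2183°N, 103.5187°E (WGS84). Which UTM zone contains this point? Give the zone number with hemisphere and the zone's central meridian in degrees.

UTM zone = ⌊(λ + 180)/6⌋ + 1; 103.5187° ∈ [102°, 108°) → zone 48.
Hemisphere: N (φ ≥ 0).
Central meridian λ₀ = 6×48 − 183 = 105°.

Zone 48N, central meridian 105°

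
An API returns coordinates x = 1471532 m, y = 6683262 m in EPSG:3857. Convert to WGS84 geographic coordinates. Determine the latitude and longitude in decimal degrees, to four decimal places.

R = 6378137 m. λ = x/R = 13.21899687°.
φ = 2·arctan(exp(y/R)) − 90° = 2·arctan(2.85148) − 90° = 51.34900269°.

lat 51.3490°, lon 13.2190°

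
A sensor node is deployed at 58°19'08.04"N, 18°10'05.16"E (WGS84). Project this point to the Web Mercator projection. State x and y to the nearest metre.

x 2022464 m, y 8034609 m

Web Mercator is spherical with R = a = 6378137 m.
x = R·λ = 6378137 × 0.317093164 = 2022463.641 m.
y = R·ln tan(π/4 + φ/2) = 6378137 × 1.259710940 = 8034608.953 m.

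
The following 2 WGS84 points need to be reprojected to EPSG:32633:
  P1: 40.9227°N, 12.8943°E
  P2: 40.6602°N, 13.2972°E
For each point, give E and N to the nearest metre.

UTM zone 33N: λ₀ = 15°, k₀ = 0.9996.
P1 (40.9227°, 12.8943°) → (322694.928, 4532310.794) m.
P2 (40.6602°, 13.2972°) → (356055.731, 4502431.070) m.

P1: E 322695 m, N 4532311 m; P2: E 356056 m, N 4502431 m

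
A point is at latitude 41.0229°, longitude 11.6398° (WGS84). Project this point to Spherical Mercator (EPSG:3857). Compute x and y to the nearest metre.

Web Mercator is spherical with R = a = 6378137 m.
x = R·λ = 6378137 × 0.203152834 = 1295736.609 m.
y = R·ln tan(π/4 + φ/2) = 6378137 × 0.786392640 = 5015719.996 m.

x 1295737 m, y 5015720 m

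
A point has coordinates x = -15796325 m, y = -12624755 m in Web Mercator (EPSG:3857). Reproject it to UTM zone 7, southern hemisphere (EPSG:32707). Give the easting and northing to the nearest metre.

E 472739 m, N 1757834 m

Web Mercator inverse (R = 6378137 m) → φ = -74.26819931°, λ = -141.90080180°.
UTM 7S forward: E = 472738.636 m, N = 1757833.973 m.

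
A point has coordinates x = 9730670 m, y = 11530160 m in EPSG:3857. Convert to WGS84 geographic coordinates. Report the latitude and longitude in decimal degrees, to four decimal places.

R = 6378137 m. λ = x/R = 87.41209586°.
φ = 2·arctan(exp(y/R)) − 90° = 2·arctan(6.09679) − 90° = 71.37049865°.

lat 71.3705°, lon 87.4121°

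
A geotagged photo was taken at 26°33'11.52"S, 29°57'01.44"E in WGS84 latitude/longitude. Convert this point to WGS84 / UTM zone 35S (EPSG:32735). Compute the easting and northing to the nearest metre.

E 793951 m, N 7059665 m

Zone 35 central meridian λ₀ = 6×35 − 183 = 27°; Δλ = +2.9504°.
Transverse Mercator on WGS84 with k₀ = 0.9996 gives E = 793951.031 m, N = 7059665.151 m.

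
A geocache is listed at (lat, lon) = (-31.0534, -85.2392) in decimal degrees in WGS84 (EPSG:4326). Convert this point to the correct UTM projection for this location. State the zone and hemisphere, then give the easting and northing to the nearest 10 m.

Longitude -85.2392° lies in the 6° band [-90°, -84°), giving zone 16; latitude is south of the equator, so 16S.
Zone 16 central meridian λ₀ = 6×16 − 183 = -87°; Δλ = +1.7608°.
Transverse Mercator on WGS84 with k₀ = 0.9996 gives E = 668015.362 m, N = 6563147.982 m.

Zone 16S: E 668020 m, N 6563150 m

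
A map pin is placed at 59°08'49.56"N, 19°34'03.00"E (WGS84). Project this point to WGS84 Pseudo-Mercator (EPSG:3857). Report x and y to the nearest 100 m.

x 2178200 m, y 8212200 m

Web Mercator is spherical with R = a = 6378137 m.
x = R·λ = 6378137 × 0.341517301 = 2178244.136 m.
y = R·ln tan(π/4 + φ/2) = 6378137 × 1.287562339 = 8212248.995 m.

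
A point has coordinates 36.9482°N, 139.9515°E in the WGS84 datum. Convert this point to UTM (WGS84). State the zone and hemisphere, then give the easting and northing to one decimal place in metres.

Zone 54N: E 406643.9 m, N 4089639.5 m

Longitude 139.9515° lies in the 6° band [138°, 144°), giving zone 54; latitude is north of the equator, so 54N.
Zone 54 central meridian λ₀ = 6×54 − 183 = 141°; Δλ = -1.0485°.
Transverse Mercator on WGS84 with k₀ = 0.9996 gives E = 406643.888 m, N = 4089639.538 m.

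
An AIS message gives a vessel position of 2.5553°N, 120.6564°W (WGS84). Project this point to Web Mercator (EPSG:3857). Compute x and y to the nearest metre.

Web Mercator is spherical with R = a = 6378137 m.
x = R·λ = 6378137 × -2.105851444 = -13431409.009 m.
y = R·ln tan(π/4 + φ/2) = 6378137 × 0.044613190 = 284549.039 m.

x -13431409 m, y 284549 m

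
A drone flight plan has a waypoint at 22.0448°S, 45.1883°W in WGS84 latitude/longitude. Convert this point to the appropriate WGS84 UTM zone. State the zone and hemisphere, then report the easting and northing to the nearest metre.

Longitude -45.1883° lies in the 6° band [-48°, -42°), giving zone 23; latitude is south of the equator, so 23S.
Zone 23 central meridian λ₀ = 6×23 − 183 = -45°; Δλ = -0.1883°.
Transverse Mercator on WGS84 with k₀ = 0.9996 gives E = 480569.600 m, N = 7562202.313 m.

Zone 23S: E 480570 m, N 7562202 m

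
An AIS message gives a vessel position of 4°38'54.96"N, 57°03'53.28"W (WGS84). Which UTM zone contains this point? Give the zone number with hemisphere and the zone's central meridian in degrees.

UTM zone = ⌊(λ + 180)/6⌋ + 1; -57.0648° ∈ [-60°, -54°) → zone 21.
Hemisphere: N (φ ≥ 0).
Central meridian λ₀ = 6×21 − 183 = -57°.

Zone 21N, central meridian -57°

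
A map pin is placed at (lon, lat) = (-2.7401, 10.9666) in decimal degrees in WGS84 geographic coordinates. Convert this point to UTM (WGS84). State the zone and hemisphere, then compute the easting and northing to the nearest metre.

Zone 30N: E 528396 m, N 1212299 m

Longitude -2.7401° lies in the 6° band [-6°, 0°), giving zone 30; latitude is north of the equator, so 30N.
Zone 30 central meridian λ₀ = 6×30 − 183 = -3°; Δλ = +0.2599°.
Transverse Mercator on WGS84 with k₀ = 0.9996 gives E = 528395.757 m, N = 1212298.636 m.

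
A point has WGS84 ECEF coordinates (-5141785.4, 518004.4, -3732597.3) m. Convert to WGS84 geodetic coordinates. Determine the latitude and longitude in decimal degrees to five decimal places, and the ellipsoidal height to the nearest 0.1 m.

lat -36.02250°, lon 174.24720°, h 4057.4 m

λ = atan2(Y, X) = 174.24719988°; p = √(X²+Y²) = 5167812.5 m.
Bowring's method on WGS84 (a = 6378137 m, b = 6356752.314 m) gives φ = -36.02249992°, h = 4057.354 m.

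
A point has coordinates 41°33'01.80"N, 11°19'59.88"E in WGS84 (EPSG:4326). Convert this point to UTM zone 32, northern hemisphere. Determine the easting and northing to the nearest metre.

Zone 32 central meridian λ₀ = 6×32 − 183 = 9°; Δλ = +2.3333°.
Transverse Mercator on WGS84 with k₀ = 0.9996 gives E = 694598.881 m, N = 4602499.670 m.

E 694599 m, N 4602500 m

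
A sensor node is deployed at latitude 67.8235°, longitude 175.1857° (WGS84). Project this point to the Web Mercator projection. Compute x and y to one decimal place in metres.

x 19501582.9 m, y 10394746.8 m

Web Mercator is spherical with R = a = 6378137 m.
x = R·λ = 6378137 × 3.057567267 = 19501582.918 m.
y = R·ln tan(π/4 + φ/2) = 6378137 × 1.629746551 = 10394746.775 m.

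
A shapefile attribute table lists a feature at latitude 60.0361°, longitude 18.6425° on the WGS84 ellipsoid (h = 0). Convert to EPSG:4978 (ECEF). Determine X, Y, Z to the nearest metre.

X 3026056 m, Y 1020880 m, Z 5502487 m

WGS84: a = 6378137 m, e² = 0.006694380; N(φ) = a/√(1−e²sin²φ) = 6394220.907 m.
X = (N+h)·cosφ·cosλ = 3026056.491 m; Y = (N+h)·cosφ·sinλ = 1020879.989 m; Z = (N(1−e²)+h)·sinφ = 5502487.034 m.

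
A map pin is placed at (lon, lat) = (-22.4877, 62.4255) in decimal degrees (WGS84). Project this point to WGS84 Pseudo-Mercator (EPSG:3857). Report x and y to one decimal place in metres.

x -2503319.3 m, y 8960748.1 m

Web Mercator is spherical with R = a = 6378137 m.
x = R·λ = 6378137 × -0.392484406 = -2503319.313 m.
y = R·ln tan(π/4 + φ/2) = 6378137 × 1.404916211 = 8960748.065 m.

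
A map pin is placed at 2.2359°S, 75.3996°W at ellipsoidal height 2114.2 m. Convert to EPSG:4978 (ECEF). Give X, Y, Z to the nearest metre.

WGS84: a = 6378137 m, e² = 0.006694380; N(φ) = a/√(1−e²sin²φ) = 6378169.495 m.
X = (N+h)·cosφ·cosλ = 1607092.657 m; Y = (N+h)·cosφ·sinλ = -6169547.158 m; Z = (N(1−e²)+h)·sinφ = -247254.020 m.

X 1607093 m, Y -6169547 m, Z -247254 m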